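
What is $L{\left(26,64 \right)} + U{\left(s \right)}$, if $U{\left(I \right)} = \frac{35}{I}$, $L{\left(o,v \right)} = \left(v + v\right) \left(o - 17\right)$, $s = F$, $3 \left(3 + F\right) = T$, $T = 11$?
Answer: $\frac{2409}{2} \approx 1204.5$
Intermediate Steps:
$F = \frac{2}{3}$ ($F = -3 + \frac{1}{3} \cdot 11 = -3 + \frac{11}{3} = \frac{2}{3} \approx 0.66667$)
$s = \frac{2}{3} \approx 0.66667$
$L{\left(o,v \right)} = 2 v \left(-17 + o\right)$
$L{\left(26,64 \right)} + U{\left(s \right)} = 2 \cdot 64 \left(-17 + 26\right) + \frac{35}{\frac{2}{3}} = 2 \cdot 64 \cdot 9 + 35 \cdot \frac{3}{2} = 1152 + \frac{105}{2} = \frac{2409}{2}$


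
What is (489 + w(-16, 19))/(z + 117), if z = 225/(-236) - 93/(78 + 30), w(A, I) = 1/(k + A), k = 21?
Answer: 2597652/611635 ≈ 4.2471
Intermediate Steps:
w(A, I) = 1/(21 + A)
z = -1927/1062 (z = 225*(-1/236) - 93/108 = -225/236 - 93*1/108 = -225/236 - 31/36 = -1927/1062 ≈ -1.8145)
(489 + w(-16, 19))/(z + 117) = (489 + 1/(21 - 16))/(-1927/1062 + 117) = (489 + 1/5)/(122327/1062) = (489 + ⅕)*(1062/122327) = (2446/5)*(1062/122327) = 2597652/611635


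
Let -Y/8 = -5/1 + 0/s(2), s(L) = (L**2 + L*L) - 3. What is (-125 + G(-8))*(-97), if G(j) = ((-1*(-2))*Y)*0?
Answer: 12125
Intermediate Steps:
s(L) = -3 + 2*L**2 (s(L) = (L**2 + L**2) - 3 = 2*L**2 - 3 = -3 + 2*L**2)
Y = 40 (Y = -8*(-5/1 + 0/(-3 + 2*2**2)) = -8*(-5*1 + 0/(-3 + 2*4)) = -8*(-5 + 0/(-3 + 8)) = -8*(-5 + 0/5) = -8*(-5 + 0*(1/5)) = -8*(-5 + 0) = -8*(-5) = 40)
G(j) = 0 (G(j) = (-1*(-2)*40)*0 = (2*40)*0 = 80*0 = 0)
(-125 + G(-8))*(-97) = (-125 + 0)*(-97) = -125*(-97) = 12125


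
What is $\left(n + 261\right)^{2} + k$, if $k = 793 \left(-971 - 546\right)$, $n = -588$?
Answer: $-1096052$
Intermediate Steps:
$k = -1202981$ ($k = 793 \left(-1517\right) = -1202981$)
$\left(n + 261\right)^{2} + k = \left(-588 + 261\right)^{2} - 1202981 = \left(-327\right)^{2} - 1202981 = 106929 - 1202981 = -1096052$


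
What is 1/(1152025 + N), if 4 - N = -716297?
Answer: 1/1868326 ≈ 5.3524e-7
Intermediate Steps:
N = 716301 (N = 4 - 1*(-716297) = 4 + 716297 = 716301)
1/(1152025 + N) = 1/(1152025 + 716301) = 1/1868326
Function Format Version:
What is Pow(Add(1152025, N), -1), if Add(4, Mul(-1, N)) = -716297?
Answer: Rational(1, 1868326) ≈ 5.3524e-7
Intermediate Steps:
N = 716301 (N = Add(4, Mul(-1, -716297)) = Add(4, 716297) = 716301)
Pow(Add(1152025, N), -1) = Pow(Add(1152025, 716301), -1) = Pow(1868326, -1) = Rational(1, 1868326)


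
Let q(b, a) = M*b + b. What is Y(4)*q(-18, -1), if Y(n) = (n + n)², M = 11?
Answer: -13824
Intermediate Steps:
Y(n) = 4*n² (Y(n) = (2*n)² = 4*n²)
q(b, a) = 12*b (q(b, a) = 11*b + b = 12*b)
Y(4)*q(-18, -1) = (4*4²)*(12*(-18)) = (4*16)*(-216) = 64*(-216) = -13824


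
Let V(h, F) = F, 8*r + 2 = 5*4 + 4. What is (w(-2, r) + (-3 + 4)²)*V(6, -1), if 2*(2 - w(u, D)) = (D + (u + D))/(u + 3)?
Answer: -5/4 ≈ -1.2500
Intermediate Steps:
r = 11/4 (r = -¼ + (5*4 + 4)/8 = -¼ + (20 + 4)/8 = -¼ + (⅛)*24 = -¼ + 3 = 11/4 ≈ 2.7500)
w(u, D) = 2 - (u + 2*D)/(2*(3 + u)) (w(u, D) = 2 - (D + (u + D))/(2*(u + 3)) = 2 - (D + (D + u))/(2*(3 + u)) = 2 - (u + 2*D)/(2*(3 + u)))
(w(-2, r) + (-3 + 4)²)*V(6, -1) = ((6 - 1*11/4 + (3/2)*(-2))/(3 - 2) + (-3 + 4)²)*(-1) = ((6 - 11/4 - 3)/1 + 1²)*(-1) = (1*(¼) + 1)*(-1) = (¼ + 1)*(-1) = (5/4)*(-1) = -5/4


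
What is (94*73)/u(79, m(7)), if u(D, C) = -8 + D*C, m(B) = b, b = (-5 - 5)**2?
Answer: 3431/3946 ≈ 0.86949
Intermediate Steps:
b = 100 (b = (-10)**2 = 100)
m(B) = 100
u(D, C) = -8 + C*D
(94*73)/u(79, m(7)) = (94*73)/(-8 + 100*79) = 6862/(-8 + 7900) = 6862/7892 = 6862*(1/7892) = 3431/3946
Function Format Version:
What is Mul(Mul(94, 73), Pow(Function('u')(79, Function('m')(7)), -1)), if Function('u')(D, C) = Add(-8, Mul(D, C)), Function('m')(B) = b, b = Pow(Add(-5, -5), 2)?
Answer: Rational(3431, 3946) ≈ 0.86949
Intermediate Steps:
b = 100 (b = Pow(-10, 2) = 100)
Function('m')(B) = 100
Function('u')(D, C) = Add(-8, Mul(C, D))
Mul(Mul(94, 73), Pow(Function('u')(79, Function('m')(7)), -1)) = Mul(Mul(94, 73), Pow(Add(-8, Mul(100, 79)), -1)) = Mul(6862, Pow(Add(-8, 7900), -1)) = Mul(6862, Pow(7892, -1)) = Mul(6862, Rational(1, 7892)) = Rational(3431, 3946)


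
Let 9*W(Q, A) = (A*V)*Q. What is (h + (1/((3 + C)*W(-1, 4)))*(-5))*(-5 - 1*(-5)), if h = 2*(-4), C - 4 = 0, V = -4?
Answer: 0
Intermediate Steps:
C = 4 (C = 4 + 0 = 4)
W(Q, A) = -4*A*Q/9 (W(Q, A) = ((A*(-4))*Q)/9 = ((-4*A)*Q)/9 = (-4*A*Q)/9 = -4*A*Q/9)
h = -8
(h + (1/((3 + C)*W(-1, 4)))*(-5))*(-5 - 1*(-5)) = (-8 + (1/((3 + 4)*((-4/9*4*(-1)))))*(-5))*(-5 - 1*(-5)) = (-8 + (1/(7*(16/9)))*(-5))*(-5 + 5) = (-8 + ((⅐)*(9/16))*(-5))*0 = (-8 + (9/112)*(-5))*0 = (-8 - 45/112)*0 = -941/112*0 = 0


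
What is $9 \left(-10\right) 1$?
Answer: $-90$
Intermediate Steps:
$9 \left(-10\right) 1 = \left(-90\right) 1 = -90$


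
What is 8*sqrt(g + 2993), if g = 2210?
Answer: 88*sqrt(43) ≈ 577.05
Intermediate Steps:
8*sqrt(g + 2993) = 8*sqrt(2210 + 2993) = 8*sqrt(5203) = 8*(11*sqrt(43)) = 88*sqrt(43)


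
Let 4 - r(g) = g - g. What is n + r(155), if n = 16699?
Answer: 16703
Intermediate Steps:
r(g) = 4 (r(g) = 4 - (g - g) = 4 - 1*0 = 4 + 0 = 4)
n + r(155) = 16699 + 4 = 16703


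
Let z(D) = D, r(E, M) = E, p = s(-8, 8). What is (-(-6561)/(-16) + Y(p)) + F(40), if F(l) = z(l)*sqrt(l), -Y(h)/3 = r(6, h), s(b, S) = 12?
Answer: -6849/16 + 80*sqrt(10) ≈ -175.08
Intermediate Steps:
p = 12
Y(h) = -18 (Y(h) = -3*6 = -18)
F(l) = l**(3/2) (F(l) = l*sqrt(l) = l**(3/2))
(-(-6561)/(-16) + Y(p)) + F(40) = (-(-6561)/(-16) - 18) + 40**(3/2) = (-(-6561)*(-1)/16 - 18) + 80*sqrt(10) = (-729*9/16 - 18) + 80*sqrt(10) = (-6561/16 - 18) + 80*sqrt(10) = -6849/16 + 80*sqrt(10)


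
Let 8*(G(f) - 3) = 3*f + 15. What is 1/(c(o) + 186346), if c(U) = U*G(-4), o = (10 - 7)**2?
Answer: 8/1491011 ≈ 5.3655e-6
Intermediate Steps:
G(f) = 39/8 + 3*f/8 (G(f) = 3 + (3*f + 15)/8 = 3 + (15 + 3*f)/8 = 3 + (15/8 + 3*f/8) = 39/8 + 3*f/8)
o = 9 (o = 3**2 = 9)
c(U) = 27*U/8 (c(U) = U*(39/8 + (3/8)*(-4)) = U*(39/8 - 3/2) = U*(27/8) = 27*U/8)
1/(c(o) + 186346) = 1/((27/8)*9 + 186346) = 1/(243/8 + 186346) = 1/(1491011/8) = 8/1491011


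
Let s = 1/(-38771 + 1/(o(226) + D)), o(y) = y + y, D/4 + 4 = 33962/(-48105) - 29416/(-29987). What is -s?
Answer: 630527293604/24446172257796049 ≈ 2.5792e-5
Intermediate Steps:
D = -21493841416/1442524635 (D = -16 + 4*(33962/(-48105) - 29416/(-29987)) = -16 + 4*(33962*(-1/48105) - 29416*(-1/29987)) = -16 + 4*(-33962/48105 + 29416/29987) = -16 + 4*(396638186/1442524635) = -16 + 1586552744/1442524635 = -21493841416/1442524635 ≈ -14.900)
o(y) = 2*y
s = -630527293604/24446172257796049 (s = 1/(-38771 + 1/(2*226 - 21493841416/1442524635)) = 1/(-38771 + 1/(452 - 21493841416/1442524635)) = 1/(-38771 + 1/(630527293604/1442524635)) = 1/(-38771 + 1442524635/630527293604) = 1/(-24446172257796049/630527293604) = -630527293604/24446172257796049 ≈ -2.5792e-5)
-s = -1*(-630527293604/24446172257796049) = 630527293604/24446172257796049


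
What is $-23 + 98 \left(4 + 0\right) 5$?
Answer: $1937$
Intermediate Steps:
$-23 + 98 \left(4 + 0\right) 5 = -23 + 98 \cdot 4 \cdot 5 = -23 + 98 \cdot 20 = -23 + 1960 = 1937$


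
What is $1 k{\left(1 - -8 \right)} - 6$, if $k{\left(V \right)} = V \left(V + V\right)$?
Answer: $156$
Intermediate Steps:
$k{\left(V \right)} = 2 V^{2}$ ($k{\left(V \right)} = V 2 V = 2 V^{2}$)
$1 k{\left(1 - -8 \right)} - 6 = 1 \cdot 2 \left(1 - -8\right)^{2} - 6 = 1 \cdot 2 \left(1 + 8\right)^{2} - 6 = 1 \cdot 2 \cdot 9^{2} - 6 = 1 \cdot 2 \cdot 81 - 6 = 1 \cdot 162 - 6 = 162 - 6 = 156$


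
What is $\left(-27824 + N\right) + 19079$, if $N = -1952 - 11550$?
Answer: $-22247$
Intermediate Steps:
$N = -13502$
$\left(-27824 + N\right) + 19079 = \left(-27824 - 13502\right) + 19079 = -41326 + 19079 = -22247$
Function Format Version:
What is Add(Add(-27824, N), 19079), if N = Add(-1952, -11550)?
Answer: -22247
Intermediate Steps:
N = -13502
Add(Add(-27824, N), 19079) = Add(Add(-27824, -13502), 19079) = Add(-41326, 19079) = -22247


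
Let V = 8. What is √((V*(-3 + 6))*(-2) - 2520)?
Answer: 2*I*√642 ≈ 50.675*I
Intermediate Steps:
√((V*(-3 + 6))*(-2) - 2520) = √((8*(-3 + 6))*(-2) - 2520) = √((8*3)*(-2) - 2520) = √(24*(-2) - 2520) = √(-48 - 2520) = √(-2568) = 2*I*√642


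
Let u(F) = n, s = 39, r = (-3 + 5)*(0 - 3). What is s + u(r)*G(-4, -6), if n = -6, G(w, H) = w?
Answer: 63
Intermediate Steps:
r = -6 (r = 2*(-3) = -6)
u(F) = -6
s + u(r)*G(-4, -6) = 39 - 6*(-4) = 39 + 24 = 63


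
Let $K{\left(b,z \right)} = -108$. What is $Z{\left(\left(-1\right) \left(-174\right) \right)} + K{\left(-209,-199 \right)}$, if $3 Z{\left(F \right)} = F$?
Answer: $-50$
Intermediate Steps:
$Z{\left(F \right)} = \frac{F}{3}$
$Z{\left(\left(-1\right) \left(-174\right) \right)} + K{\left(-209,-199 \right)} = \frac{\left(-1\right) \left(-174\right)}{3} - 108 = \frac{1}{3} \cdot 174 - 108 = 58 - 108 = -50$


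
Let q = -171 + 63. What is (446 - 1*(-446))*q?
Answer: -96336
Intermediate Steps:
q = -108
(446 - 1*(-446))*q = (446 - 1*(-446))*(-108) = (446 + 446)*(-108) = 892*(-108) = -96336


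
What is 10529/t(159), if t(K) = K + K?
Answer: 10529/318 ≈ 33.110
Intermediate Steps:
t(K) = 2*K
10529/t(159) = 10529/((2*159)) = 10529/318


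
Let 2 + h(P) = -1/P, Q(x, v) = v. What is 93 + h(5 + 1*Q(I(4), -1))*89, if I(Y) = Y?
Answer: -429/4 ≈ -107.25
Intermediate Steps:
h(P) = -2 - 1/P
93 + h(5 + 1*Q(I(4), -1))*89 = 93 + (-2 - 1/(5 + 1*(-1)))*89 = 93 + (-2 - 1/(5 - 1))*89 = 93 + (-2 - 1/4)*89 = 93 + (-2 - 1*¼)*89 = 93 + (-2 - ¼)*89 = 93 - 9/4*89 = 93 - 801/4 = -429/4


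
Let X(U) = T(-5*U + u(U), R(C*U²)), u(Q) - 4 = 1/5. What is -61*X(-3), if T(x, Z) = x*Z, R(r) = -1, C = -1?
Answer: 5856/5 ≈ 1171.2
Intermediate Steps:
u(Q) = 21/5 (u(Q) = 4 + 1/5 = 4 + ⅕ = 21/5)
T(x, Z) = Z*x
X(U) = -21/5 + 5*U (X(U) = -(-5*U + 21/5) = -(21/5 - 5*U) = -21/5 + 5*U)
-61*X(-3) = -61*(-21/5 + 5*(-3)) = -61*(-21/5 - 15) = -61*(-96/5) = 5856/5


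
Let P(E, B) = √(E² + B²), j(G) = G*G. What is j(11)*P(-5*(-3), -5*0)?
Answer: 1815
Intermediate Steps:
j(G) = G²
P(E, B) = √(B² + E²)
j(11)*P(-5*(-3), -5*0) = 11²*√((-5*0)² + (-5*(-3))²) = 121*√(0² + 15²) = 121*√(0 + 225) = 121*√225 = 121*15 = 1815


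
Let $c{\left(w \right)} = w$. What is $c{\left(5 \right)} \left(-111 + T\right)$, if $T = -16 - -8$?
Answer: $-595$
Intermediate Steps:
$T = -8$ ($T = -16 + 8 = -8$)
$c{\left(5 \right)} \left(-111 + T\right) = 5 \left(-111 - 8\right) = 5 \left(-119\right) = -595$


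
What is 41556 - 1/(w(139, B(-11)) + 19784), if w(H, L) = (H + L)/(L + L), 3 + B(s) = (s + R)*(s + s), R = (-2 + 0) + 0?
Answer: 232675492865/5599083 ≈ 41556.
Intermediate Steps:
R = -2 (R = -2 + 0 = -2)
B(s) = -3 + 2*s*(-2 + s) (B(s) = -3 + (s - 2)*(s + s) = -3 + (-2 + s)*(2*s) = -3 + 2*s*(-2 + s))
w(H, L) = (H + L)/(2*L) (w(H, L) = (H + L)/((2*L)) = (H + L)*(1/(2*L)) = (H + L)/(2*L))
41556 - 1/(w(139, B(-11)) + 19784) = 41556 - 1/((139 + (-3 - 4*(-11) + 2*(-11)²))/(2*(-3 - 4*(-11) + 2*(-11)²)) + 19784) = 41556 - 1/((139 + (-3 + 44 + 2*121))/(2*(-3 + 44 + 2*121)) + 19784) = 41556 - 1/((139 + (-3 + 44 + 242))/(2*(-3 + 44 + 242)) + 19784) = 41556 - 1/((½)*(139 + 283)/283 + 19784) = 41556 - 1/((½)*(1/283)*422 + 19784) = 41556 - 1/(211/283 + 19784) = 41556 - 1/5599083/283 = 41556 - 1*283/5599083 = 41556 - 283/5599083 = 232675492865/5599083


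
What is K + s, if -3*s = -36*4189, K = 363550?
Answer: 413818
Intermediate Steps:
s = 50268 (s = -(-12)*4189 = -⅓*(-150804) = 50268)
K + s = 363550 + 50268 = 413818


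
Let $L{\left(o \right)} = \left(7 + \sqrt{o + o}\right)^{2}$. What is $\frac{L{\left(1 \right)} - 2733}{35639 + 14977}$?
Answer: $- \frac{149}{2812} + \frac{7 \sqrt{2}}{25308} \approx -0.052596$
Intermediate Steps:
$L{\left(o \right)} = \left(7 + \sqrt{2} \sqrt{o}\right)^{2}$ ($L{\left(o \right)} = \left(7 + \sqrt{2 o}\right)^{2} = \left(7 + \sqrt{2} \sqrt{o}\right)^{2}$)
$\frac{L{\left(1 \right)} - 2733}{35639 + 14977} = \frac{\left(7 + \sqrt{2} \sqrt{1}\right)^{2} - 2733}{35639 + 14977} = \frac{\left(7 + \sqrt{2} \cdot 1\right)^{2} - 2733}{50616} = \left(\left(7 + \sqrt{2}\right)^{2} - 2733\right) \frac{1}{50616} = \left(-2733 + \left(7 + \sqrt{2}\right)^{2}\right) \frac{1}{50616} = - \frac{911}{16872} + \frac{\left(7 + \sqrt{2}\right)^{2}}{50616}$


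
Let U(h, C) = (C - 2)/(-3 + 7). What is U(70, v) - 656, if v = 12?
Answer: -1307/2 ≈ -653.50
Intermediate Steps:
U(h, C) = -1/2 + C/4 (U(h, C) = (-2 + C)/4 = (-2 + C)*(1/4) = -1/2 + C/4)
U(70, v) - 656 = (-1/2 + (1/4)*12) - 656 = (-1/2 + 3) - 656 = 5/2 - 656 = -1307/2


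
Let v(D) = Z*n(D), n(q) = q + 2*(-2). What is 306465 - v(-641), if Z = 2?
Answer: 307755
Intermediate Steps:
n(q) = -4 + q (n(q) = q - 4 = -4 + q)
v(D) = -8 + 2*D (v(D) = 2*(-4 + D) = -8 + 2*D)
306465 - v(-641) = 306465 - (-8 + 2*(-641)) = 306465 - (-8 - 1282) = 306465 - 1*(-1290) = 306465 + 1290 = 307755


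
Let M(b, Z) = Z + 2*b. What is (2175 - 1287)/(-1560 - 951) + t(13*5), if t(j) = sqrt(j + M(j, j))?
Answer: -296/837 + 2*sqrt(65) ≈ 15.771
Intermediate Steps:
t(j) = 2*sqrt(j) (t(j) = sqrt(j + (j + 2*j)) = sqrt(j + 3*j) = sqrt(4*j) = 2*sqrt(j))
(2175 - 1287)/(-1560 - 951) + t(13*5) = (2175 - 1287)/(-1560 - 951) + 2*sqrt(13*5) = 888/(-2511) + 2*sqrt(65) = 888*(-1/2511) + 2*sqrt(65) = -296/837 + 2*sqrt(65)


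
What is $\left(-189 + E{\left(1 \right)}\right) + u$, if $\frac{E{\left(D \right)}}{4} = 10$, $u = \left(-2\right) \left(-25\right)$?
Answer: $-99$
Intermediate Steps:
$u = 50$
$E{\left(D \right)} = 40$ ($E{\left(D \right)} = 4 \cdot 10 = 40$)
$\left(-189 + E{\left(1 \right)}\right) + u = \left(-189 + 40\right) + 50 = -149 + 50 = -99$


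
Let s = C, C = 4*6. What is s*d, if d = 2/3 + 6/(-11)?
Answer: 32/11 ≈ 2.9091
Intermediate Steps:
C = 24
d = 4/33 (d = 2*(⅓) + 6*(-1/11) = ⅔ - 6/11 = 4/33 ≈ 0.12121)
s = 24
s*d = 24*(4/33) = 32/11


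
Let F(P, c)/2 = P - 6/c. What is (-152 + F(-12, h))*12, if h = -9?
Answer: -2096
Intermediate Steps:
F(P, c) = -12/c + 2*P (F(P, c) = 2*(P - 6/c) = -12/c + 2*P)
(-152 + F(-12, h))*12 = (-152 + (-12/(-9) + 2*(-12)))*12 = (-152 + (-12*(-1/9) - 24))*12 = (-152 + (4/3 - 24))*12 = (-152 - 68/3)*12 = -524/3*12 = -2096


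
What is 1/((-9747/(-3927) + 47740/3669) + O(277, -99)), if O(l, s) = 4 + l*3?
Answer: 4802721/4084684276 ≈ 0.0011758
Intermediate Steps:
O(l, s) = 4 + 3*l
1/((-9747/(-3927) + 47740/3669) + O(277, -99)) = 1/((-9747/(-3927) + 47740/3669) + (4 + 3*277)) = 1/((-9747*(-1/3927) + 47740*(1/3669)) + (4 + 831)) = 1/((3249/1309 + 47740/3669) + 835) = 1/(74412241/4802721 + 835) = 1/(4084684276/4802721) = 4802721/4084684276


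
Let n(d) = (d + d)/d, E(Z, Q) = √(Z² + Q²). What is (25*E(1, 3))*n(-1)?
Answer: 50*√10 ≈ 158.11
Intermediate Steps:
E(Z, Q) = √(Q² + Z²)
n(d) = 2 (n(d) = (2*d)/d = 2)
(25*E(1, 3))*n(-1) = (25*√(3² + 1²))*2 = (25*√(9 + 1))*2 = (25*√10)*2 = 50*√10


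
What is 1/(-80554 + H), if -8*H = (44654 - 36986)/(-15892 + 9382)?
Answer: -4340/349603721 ≈ -1.2414e-5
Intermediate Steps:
H = 639/4340 (H = -(44654 - 36986)/(8*(-15892 + 9382)) = -1917/(2*(-6510)) = -1917*(-1)/(2*6510) = -⅛*(-1278/1085) = 639/4340 ≈ 0.14723)
1/(-80554 + H) = 1/(-80554 + 639/4340) = 1/(-349603721/4340) = -4340/349603721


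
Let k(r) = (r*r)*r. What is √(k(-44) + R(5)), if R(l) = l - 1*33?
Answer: 18*I*√263 ≈ 291.91*I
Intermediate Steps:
k(r) = r³ (k(r) = r²*r = r³)
R(l) = -33 + l (R(l) = l - 33 = -33 + l)
√(k(-44) + R(5)) = √((-44)³ + (-33 + 5)) = √(-85184 - 28) = √(-85212) = 18*I*√263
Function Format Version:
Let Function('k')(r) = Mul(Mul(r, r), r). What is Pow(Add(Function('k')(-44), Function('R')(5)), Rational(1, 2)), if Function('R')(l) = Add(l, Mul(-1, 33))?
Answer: Mul(18, I, Pow(263, Rational(1, 2))) ≈ Mul(291.91, I)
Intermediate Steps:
Function('k')(r) = Pow(r, 3) (Function('k')(r) = Mul(Pow(r, 2), r) = Pow(r, 3))
Function('R')(l) = Add(-33, l) (Function('R')(l) = Add(l, -33) = Add(-33, l))
Pow(Add(Function('k')(-44), Function('R')(5)), Rational(1, 2)) = Pow(Add(Pow(-44, 3), Add(-33, 5)), Rational(1, 2)) = Pow(Add(-85184, -28), Rational(1, 2)) = Pow(-85212, Rational(1, 2)) = Mul(18, I, Pow(263, Rational(1, 2)))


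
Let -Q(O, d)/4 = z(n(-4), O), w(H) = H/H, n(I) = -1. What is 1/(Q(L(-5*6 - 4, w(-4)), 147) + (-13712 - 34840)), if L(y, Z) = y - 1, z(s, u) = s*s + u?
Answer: -1/48416 ≈ -2.0654e-5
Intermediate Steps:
w(H) = 1
z(s, u) = u + s² (z(s, u) = s² + u = u + s²)
L(y, Z) = -1 + y
Q(O, d) = -4 - 4*O (Q(O, d) = -4*(O + (-1)²) = -4*(O + 1) = -4*(1 + O) = -4 - 4*O)
1/(Q(L(-5*6 - 4, w(-4)), 147) + (-13712 - 34840)) = 1/((-4 - 4*(-1 + (-5*6 - 4))) + (-13712 - 34840)) = 1/((-4 - 4*(-1 + (-30 - 4))) - 48552) = 1/((-4 - 4*(-1 - 34)) - 48552) = 1/((-4 - 4*(-35)) - 48552) = 1/((-4 + 140) - 48552) = 1/(136 - 48552) = 1/(-48416) = -1/48416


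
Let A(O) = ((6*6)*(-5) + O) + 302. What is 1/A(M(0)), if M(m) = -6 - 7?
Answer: 1/109 ≈ 0.0091743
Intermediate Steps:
M(m) = -13
A(O) = 122 + O (A(O) = (36*(-5) + O) + 302 = (-180 + O) + 302 = 122 + O)
1/A(M(0)) = 1/(122 - 13) = 1/109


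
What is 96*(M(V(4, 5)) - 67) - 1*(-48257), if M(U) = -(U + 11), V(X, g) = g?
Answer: 40289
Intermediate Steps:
M(U) = -11 - U (M(U) = -(11 + U) = -11 - U)
96*(M(V(4, 5)) - 67) - 1*(-48257) = 96*((-11 - 1*5) - 67) - 1*(-48257) = 96*((-11 - 5) - 67) + 48257 = 96*(-16 - 67) + 48257 = 96*(-83) + 48257 = -7968 + 48257 = 40289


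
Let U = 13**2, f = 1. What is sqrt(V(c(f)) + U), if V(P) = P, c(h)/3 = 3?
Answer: sqrt(178) ≈ 13.342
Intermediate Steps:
c(h) = 9 (c(h) = 3*3 = 9)
U = 169
sqrt(V(c(f)) + U) = sqrt(9 + 169) = sqrt(178)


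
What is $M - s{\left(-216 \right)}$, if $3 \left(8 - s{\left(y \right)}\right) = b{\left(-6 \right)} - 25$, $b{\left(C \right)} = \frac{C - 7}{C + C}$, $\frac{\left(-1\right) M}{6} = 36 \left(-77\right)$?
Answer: $\frac{598177}{36} \approx 16616.0$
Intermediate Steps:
$M = 16632$ ($M = - 6 \cdot 36 \left(-77\right) = \left(-6\right) \left(-2772\right) = 16632$)
$b{\left(C \right)} = \frac{-7 + C}{2 C}$
$s{\left(y \right)} = \frac{575}{36}$ ($s{\left(y \right)} = 8 - \frac{\frac{-7 - 6}{2 \left(-6\right)} - 25}{3} = 8 - \frac{\frac{1}{2} \left(- \frac{1}{6}\right) \left(-13\right) - 25}{3} = 8 - \frac{\frac{13}{12} - 25}{3} = 8 - - \frac{287}{36} = 8 + \frac{287}{36} = \frac{575}{36}$)
$M - s{\left(-216 \right)} = 16632 - \frac{575}{36} = \frac{598177}{36}$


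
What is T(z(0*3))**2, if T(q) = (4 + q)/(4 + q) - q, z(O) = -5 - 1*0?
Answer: 36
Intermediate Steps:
z(O) = -5 (z(O) = -5 + 0 = -5)
T(q) = 1 - q
T(z(0*3))**2 = (1 - 1*(-5))**2 = (1 + 5)**2 = 6**2 = 36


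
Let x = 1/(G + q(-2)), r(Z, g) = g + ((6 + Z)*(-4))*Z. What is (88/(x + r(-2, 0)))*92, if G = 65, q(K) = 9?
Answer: 26048/103 ≈ 252.89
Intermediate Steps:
r(Z, g) = g + Z*(-24 - 4*Z) (r(Z, g) = g + (-24 - 4*Z)*Z = g + Z*(-24 - 4*Z))
x = 1/74 (x = 1/(65 + 9) = 1/74 ≈ 0.013514)
(88/(x + r(-2, 0)))*92 = (88/(1/74 + (0 - 24*(-2) - 4*(-2)²)))*92 = (88/(1/74 + (0 + 48 - 4*4)))*92 = (88/(1/74 + (0 + 48 - 16)))*92 = (88/(1/74 + 32))*92 = (88/(2369/74))*92 = ((74/2369)*88)*92 = (6512/2369)*92 = 26048/103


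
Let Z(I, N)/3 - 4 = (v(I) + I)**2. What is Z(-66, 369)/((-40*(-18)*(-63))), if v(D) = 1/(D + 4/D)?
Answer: -20729961169/71856288000 ≈ -0.28849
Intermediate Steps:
Z(I, N) = 12 + 3*(I + I/(4 + I**2))**2 (Z(I, N) = 12 + 3*(I/(4 + I**2) + I)**2 = 12 + 3*(I + I/(4 + I**2))**2)
Z(-66, 369)/((-40*(-18)*(-63))) = (12 + 3*(-66)**2*(5 + (-66)**2)**2/(4 + (-66)**2)**2)/((-40*(-18)*(-63))) = (12 + 3*4356*(5 + 4356)**2/(4 + 4356)**2)/((720*(-63))) = (12 + 3*4356*4361**2/4360**2)/(-45360) = (12 + 3*4356*(1/19009600)*19018321)*(-1/45360) = (12 + 62132854707/4752400)*(-1/45360) = (62189883507/4752400)*(-1/45360) = -20729961169/71856288000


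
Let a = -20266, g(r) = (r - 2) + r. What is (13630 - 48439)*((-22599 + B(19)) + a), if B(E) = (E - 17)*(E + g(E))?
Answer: 1488258795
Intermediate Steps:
g(r) = -2 + 2*r (g(r) = (-2 + r) + r = -2 + 2*r)
B(E) = (-17 + E)*(-2 + 3*E) (B(E) = (E - 17)*(E + (-2 + 2*E)) = (-17 + E)*(-2 + 3*E))
(13630 - 48439)*((-22599 + B(19)) + a) = (13630 - 48439)*((-22599 + (34 - 53*19 + 3*19²)) - 20266) = -34809*((-22599 + (34 - 1007 + 3*361)) - 20266) = -34809*((-22599 + (34 - 1007 + 1083)) - 20266) = -34809*((-22599 + 110) - 20266) = -34809*(-22489 - 20266) = -34809*(-42755) = 1488258795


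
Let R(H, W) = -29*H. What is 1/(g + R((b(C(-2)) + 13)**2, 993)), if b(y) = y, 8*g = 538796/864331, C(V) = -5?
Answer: -1728662/3208261973 ≈ -0.00053882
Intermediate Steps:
g = 134699/1728662 (g = (538796/864331)/8 = (538796*(1/864331))/8 = (1/8)*(538796/864331) = 134699/1728662 ≈ 0.077921)
1/(g + R((b(C(-2)) + 13)**2, 993)) = 1/(134699/1728662 - 29*(-5 + 13)**2) = 1/(134699/1728662 - 29*8**2) = 1/(134699/1728662 - 29*64) = 1/(134699/1728662 - 1856) = 1/(-3208261973/1728662) = -1728662/3208261973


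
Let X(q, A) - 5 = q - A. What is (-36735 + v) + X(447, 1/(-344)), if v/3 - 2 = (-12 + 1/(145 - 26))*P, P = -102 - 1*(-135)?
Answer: -1533633065/40936 ≈ -37464.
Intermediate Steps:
P = 33 (P = -102 + 135 = 33)
X(q, A) = 5 + q - A (X(q, A) = 5 + (q - A) = 5 + q - A)
v = -140559/119 (v = 6 + 3*((-12 + 1/(145 - 26))*33) = 6 + 3*((-12 + 1/119)*33) = 6 + 3*(-1427/119*33) = 6 + 3*(-47091/119) = 6 - 141273/119 = -140559/119 ≈ -1181.2)
(-36735 + v) + X(447, 1/(-344)) = (-36735 - 140559/119) + (5 + 447 - 1/(-344)) = -4512024/119 + (5 + 447 - 1*(-1/344)) = -4512024/119 + (5 + 447 + 1/344) = -4512024/119 + 155489/344 = -1533633065/40936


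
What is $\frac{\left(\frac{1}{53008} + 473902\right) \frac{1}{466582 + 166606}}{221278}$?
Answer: $\frac{25120597217}{7426981320586112} \approx 3.3823 \cdot 10^{-6}$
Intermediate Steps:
$\frac{\left(\frac{1}{53008} + 473902\right) \frac{1}{466582 + 166606}}{221278} = \frac{\frac{1}{53008} + 473902}{633188} \cdot \frac{1}{221278} = \frac{25120597217}{53008} \cdot \frac{1}{633188} \cdot \frac{1}{221278} = \frac{25120597217}{33564029504} \cdot \frac{1}{221278} = \frac{25120597217}{7426981320586112}$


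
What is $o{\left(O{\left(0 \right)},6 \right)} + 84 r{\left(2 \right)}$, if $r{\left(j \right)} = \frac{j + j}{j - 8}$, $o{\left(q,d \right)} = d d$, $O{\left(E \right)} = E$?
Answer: $-20$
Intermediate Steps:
$o{\left(q,d \right)} = d^{2}$
$r{\left(j \right)} = \frac{2 j}{-8 + j}$
$o{\left(O{\left(0 \right)},6 \right)} + 84 r{\left(2 \right)} = 6^{2} + 84 \cdot 2 \cdot 2 \frac{1}{-8 + 2} = 36 + 84 \cdot 2 \cdot 2 \frac{1}{-6} = 36 + 84 \cdot 2 \cdot 2 \left(- \frac{1}{6}\right) = 36 + 84 \left(- \frac{2}{3}\right) = 36 - 56 = -20$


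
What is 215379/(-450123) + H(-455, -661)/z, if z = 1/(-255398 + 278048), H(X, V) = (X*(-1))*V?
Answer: -1022094408702543/150041 ≈ -6.8121e+9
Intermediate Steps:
H(X, V) = -V*X (H(X, V) = (-X)*V = -V*X)
z = 1/22650 ≈ 4.4150e-5
215379/(-450123) + H(-455, -661)/z = 215379/(-450123) + (-1*(-661)*(-455))/(1/22650) = 215379*(-1/450123) - 300755*22650 = -71793/150041 - 6812100750 = -1022094408702543/150041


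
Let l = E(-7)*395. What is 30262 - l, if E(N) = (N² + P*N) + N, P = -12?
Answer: -19508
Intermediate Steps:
E(N) = N² - 11*N (E(N) = (N² - 12*N) + N = N² - 11*N)
l = 49770 (l = -7*(-11 - 7)*395 = -7*(-18)*395 = 126*395 = 49770)
30262 - l = 30262 - 1*49770 = 30262 - 49770 = -19508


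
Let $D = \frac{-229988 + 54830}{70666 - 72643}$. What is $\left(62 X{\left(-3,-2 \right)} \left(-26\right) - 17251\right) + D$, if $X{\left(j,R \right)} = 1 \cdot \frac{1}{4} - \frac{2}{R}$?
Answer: $- \frac{12637908}{659} \approx -19177.0$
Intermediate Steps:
$X{\left(j,R \right)} = \frac{1}{4} - \frac{2}{R}$ ($X{\left(j,R \right)} = 1 \cdot \frac{1}{4} - \frac{2}{R} = \frac{1}{4} - \frac{2}{R}$)
$D = \frac{58386}{659}$ ($D = - \frac{175158}{-1977} = \left(-175158\right) \left(- \frac{1}{1977}\right) = \frac{58386}{659} \approx 88.598$)
$\left(62 X{\left(-3,-2 \right)} \left(-26\right) - 17251\right) + D = \left(62 \frac{-8 - 2}{4 \left(-2\right)} \left(-26\right) - 17251\right) + \frac{58386}{659} = \left(62 \cdot \frac{1}{4} \left(- \frac{1}{2}\right) \left(-10\right) \left(-26\right) - 17251\right) + \frac{58386}{659} = \left(62 \cdot \frac{5}{4} \left(-26\right) - 17251\right) + \frac{58386}{659} = \left(\frac{155}{2} \left(-26\right) - 17251\right) + \frac{58386}{659} = \left(-2015 - 17251\right) + \frac{58386}{659} = -19266 + \frac{58386}{659} = - \frac{12637908}{659}$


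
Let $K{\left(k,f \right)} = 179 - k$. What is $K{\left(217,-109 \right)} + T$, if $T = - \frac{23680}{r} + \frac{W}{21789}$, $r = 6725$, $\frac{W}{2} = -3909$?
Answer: $- \frac{1520872}{36315} \approx -41.88$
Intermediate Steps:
$W = -7818$ ($W = 2 \left(-3909\right) = -7818$)
$T = - \frac{140902}{36315}$ ($T = - \frac{23680}{6725} - \frac{7818}{21789} = \left(-23680\right) \frac{1}{6725} - \frac{2606}{7263} = - \frac{4736}{1345} - \frac{2606}{7263} = - \frac{140902}{36315} \approx -3.88$)
$K{\left(217,-109 \right)} + T = \left(179 - 217\right) - \frac{140902}{36315} = -38 - \frac{140902}{36315} = - \frac{1520872}{36315}$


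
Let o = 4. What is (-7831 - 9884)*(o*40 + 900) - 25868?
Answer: -18803768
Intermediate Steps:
(-7831 - 9884)*(o*40 + 900) - 25868 = (-7831 - 9884)*(4*40 + 900) - 25868 = -17715*(160 + 900) - 25868 = -17715*1060 - 25868 = -18777900 - 25868 = -18803768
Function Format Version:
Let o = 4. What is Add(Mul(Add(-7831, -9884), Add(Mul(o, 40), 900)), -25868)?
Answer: -18803768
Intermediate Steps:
Add(Mul(Add(-7831, -9884), Add(Mul(o, 40), 900)), -25868) = Add(Mul(Add(-7831, -9884), Add(Mul(4, 40), 900)), -25868) = Add(Mul(-17715, Add(160, 900)), -25868) = Add(Mul(-17715, 1060), -25868) = Add(-18777900, -25868) = -18803768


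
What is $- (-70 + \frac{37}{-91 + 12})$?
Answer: $\frac{5567}{79} \approx 70.468$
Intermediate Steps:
$- (-70 + \frac{37}{-91 + 12}) = - (-70 + \frac{37}{-79}) = - (-70 + 37 \left(- \frac{1}{79}\right)) = - (-70 - \frac{37}{79}) = \left(-1\right) \left(- \frac{5567}{79}\right) = \frac{5567}{79}$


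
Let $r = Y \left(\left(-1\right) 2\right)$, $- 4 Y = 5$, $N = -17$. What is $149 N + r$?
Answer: $- \frac{5061}{2} \approx -2530.5$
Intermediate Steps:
$Y = - \frac{5}{4}$ ($Y = \left(- \frac{1}{4}\right) 5 = - \frac{5}{4} \approx -1.25$)
$r = \frac{5}{2}$ ($r = - \frac{5 \left(\left(-1\right) 2\right)}{4} = \left(- \frac{5}{4}\right) \left(-2\right) = \frac{5}{2} \approx 2.5$)
$149 N + r = 149 \left(-17\right) + \frac{5}{2} = -2533 + \frac{5}{2} = - \frac{5061}{2}$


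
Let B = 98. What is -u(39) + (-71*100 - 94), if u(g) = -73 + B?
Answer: -7219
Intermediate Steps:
u(g) = 25 (u(g) = -73 + 98 = 25)
-u(39) + (-71*100 - 94) = -1*25 + (-71*100 - 94) = -25 + (-7100 - 94) = -25 - 7194 = -7219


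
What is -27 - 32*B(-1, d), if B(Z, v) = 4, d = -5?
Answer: -155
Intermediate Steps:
-27 - 32*B(-1, d) = -27 - 32*4 = -27 - 128 = -155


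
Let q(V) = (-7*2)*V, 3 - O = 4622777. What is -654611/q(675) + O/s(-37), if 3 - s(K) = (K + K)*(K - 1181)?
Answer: 2632939721/21838950 ≈ 120.56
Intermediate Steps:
s(K) = 3 - 2*K*(-1181 + K) (s(K) = 3 - (K + K)*(K - 1181) = 3 - 2*K*(-1181 + K))
O = -4622774 (O = 3 - 1*4622777 = 3 - 4622777 = -4622774)
q(V) = -14*V
-654611/q(675) + O/s(-37) = -654611/((-14*675)) - 4622774/(3 - 2*(-37)² + 2362*(-37)) = -654611/(-9450) - 4622774/(3 - 2*1369 - 87394) = -654611*(-1/9450) - 4622774/(3 - 2738 - 87394) = 654611/9450 - 4622774/(-90129) = 654611/9450 - 4622774*(-1/90129) = 654611/9450 + 355598/6933 = 2632939721/21838950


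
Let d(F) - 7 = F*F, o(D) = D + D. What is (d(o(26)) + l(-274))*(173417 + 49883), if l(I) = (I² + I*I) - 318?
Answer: 34063298500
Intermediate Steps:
o(D) = 2*D
l(I) = -318 + 2*I² (l(I) = (I² + I²) - 318 = 2*I² - 318 = -318 + 2*I²)
d(F) = 7 + F² (d(F) = 7 + F*F = 7 + F²)
(d(o(26)) + l(-274))*(173417 + 49883) = ((7 + (2*26)²) + (-318 + 2*(-274)²))*(173417 + 49883) = ((7 + 52²) + (-318 + 2*75076))*223300 = ((7 + 2704) + (-318 + 150152))*223300 = (2711 + 149834)*223300 = 152545*223300 = 34063298500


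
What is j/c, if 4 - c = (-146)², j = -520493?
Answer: 520493/21312 ≈ 24.423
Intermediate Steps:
c = -21312 (c = 4 - 1*(-146)² = 4 - 1*21316 = 4 - 21316 = -21312)
j/c = -520493/(-21312) = -520493*(-1/21312) = 520493/21312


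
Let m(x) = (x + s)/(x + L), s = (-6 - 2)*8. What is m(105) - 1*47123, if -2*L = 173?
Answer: -1743469/37 ≈ -47121.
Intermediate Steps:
L = -173/2 (L = -1/2*173 = -173/2 ≈ -86.500)
s = -64 (s = -8*8 = -64)
m(x) = (-64 + x)/(-173/2 + x) (m(x) = (x - 64)/(x - 173/2) = (-64 + x)/(-173/2 + x))
m(105) - 1*47123 = 2*(-64 + 105)/(-173 + 2*105) - 1*47123 = 2*41/(-173 + 210) - 47123 = 2*41/37 - 47123 = 2*(1/37)*41 - 47123 = 82/37 - 47123 = -1743469/37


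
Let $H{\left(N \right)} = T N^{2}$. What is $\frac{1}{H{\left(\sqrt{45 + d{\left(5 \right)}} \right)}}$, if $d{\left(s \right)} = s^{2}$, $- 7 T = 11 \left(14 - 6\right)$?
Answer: $- \frac{1}{880} \approx -0.0011364$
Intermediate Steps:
$T = - \frac{88}{7}$ ($T = - \frac{11 \left(14 - 6\right)}{7} = - \frac{11 \cdot 8}{7} = \left(- \frac{1}{7}\right) 88 = - \frac{88}{7} \approx -12.571$)
$H{\left(N \right)} = - \frac{88 N^{2}}{7}$
$\frac{1}{H{\left(\sqrt{45 + d{\left(5 \right)}} \right)}} = \frac{1}{\left(- \frac{88}{7}\right) \left(\sqrt{45 + 5^{2}}\right)^{2}} = \frac{1}{\left(- \frac{88}{7}\right) \left(\sqrt{45 + 25}\right)^{2}} = \frac{1}{\left(- \frac{88}{7}\right) \left(\sqrt{70}\right)^{2}} = \frac{1}{\left(- \frac{88}{7}\right) 70} = \frac{1}{-880} = - \frac{1}{880}$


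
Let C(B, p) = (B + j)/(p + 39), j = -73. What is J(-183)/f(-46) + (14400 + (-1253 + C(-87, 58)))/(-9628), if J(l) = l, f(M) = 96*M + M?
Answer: -28446315/21480068 ≈ -1.3243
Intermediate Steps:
C(B, p) = (-73 + B)/(39 + p) (C(B, p) = (B - 73)/(p + 39) = (-73 + B)/(39 + p))
f(M) = 97*M
J(-183)/f(-46) + (14400 + (-1253 + C(-87, 58)))/(-9628) = -183/(97*(-46)) + (14400 + (-1253 + (-73 - 87)/(39 + 58)))/(-9628) = -183/(-4462) + (14400 + (-1253 - 160/97))*(-1/9628) = -183*(-1/4462) + (14400 + (-1253 + (1/97)*(-160)))*(-1/9628) = 183/4462 + (14400 + (-1253 - 160/97))*(-1/9628) = 183/4462 + (14400 - 121701/97)*(-1/9628) = 183/4462 + (1275099/97)*(-1/9628) = 183/4462 - 1275099/933916 = -28446315/21480068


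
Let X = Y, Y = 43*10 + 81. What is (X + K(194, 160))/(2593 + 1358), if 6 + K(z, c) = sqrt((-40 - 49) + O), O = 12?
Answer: 505/3951 + I*sqrt(77)/3951 ≈ 0.12782 + 0.0022209*I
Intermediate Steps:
K(z, c) = -6 + I*sqrt(77) (K(z, c) = -6 + sqrt((-40 - 49) + 12) = -6 + sqrt(-89 + 12) = -6 + sqrt(-77) = -6 + I*sqrt(77))
Y = 511 (Y = 430 + 81 = 511)
X = 511
(X + K(194, 160))/(2593 + 1358) = (511 + (-6 + I*sqrt(77)))/(2593 + 1358) = (505 + I*sqrt(77))/3951 = (505 + I*sqrt(77))*(1/3951) = 505/3951 + I*sqrt(77)/3951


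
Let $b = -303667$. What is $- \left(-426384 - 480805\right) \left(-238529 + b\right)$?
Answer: $-491874247044$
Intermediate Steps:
$- \left(-426384 - 480805\right) \left(-238529 + b\right) = - \left(-426384 - 480805\right) \left(-238529 - 303667\right) = - \left(-907189\right) \left(-542196\right) = \left(-1\right) 491874247044 = -491874247044$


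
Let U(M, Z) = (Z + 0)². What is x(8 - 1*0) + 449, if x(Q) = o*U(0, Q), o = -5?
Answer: 129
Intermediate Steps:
U(M, Z) = Z²
x(Q) = -5*Q²
x(8 - 1*0) + 449 = -5*(8 - 1*0)² + 449 = -5*(8 + 0)² + 449 = -5*8² + 449 = -5*64 + 449 = -320 + 449 = 129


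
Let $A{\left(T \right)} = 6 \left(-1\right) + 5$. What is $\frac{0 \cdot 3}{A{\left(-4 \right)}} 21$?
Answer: $0$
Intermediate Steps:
$A{\left(T \right)} = -1$ ($A{\left(T \right)} = -6 + 5 = -1$)
$\frac{0 \cdot 3}{A{\left(-4 \right)}} 21 = \frac{0 \cdot 3}{-1} \cdot 21 = \left(-1\right) 0 \cdot 21 = 0 \cdot 21 = 0$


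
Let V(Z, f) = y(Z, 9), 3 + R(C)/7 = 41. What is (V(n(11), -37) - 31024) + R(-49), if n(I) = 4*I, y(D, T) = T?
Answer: -30749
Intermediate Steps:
R(C) = 266 (R(C) = -21 + 7*41 = -21 + 287 = 266)
V(Z, f) = 9
(V(n(11), -37) - 31024) + R(-49) = (9 - 31024) + 266 = -31015 + 266 = -30749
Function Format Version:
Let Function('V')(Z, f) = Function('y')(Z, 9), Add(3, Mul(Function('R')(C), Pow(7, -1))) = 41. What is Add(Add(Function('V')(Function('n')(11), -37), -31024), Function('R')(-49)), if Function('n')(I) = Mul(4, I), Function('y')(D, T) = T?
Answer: -30749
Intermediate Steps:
Function('R')(C) = 266 (Function('R')(C) = Add(-21, Mul(7, 41)) = Add(-21, 287) = 266)
Function('V')(Z, f) = 9
Add(Add(Function('V')(Function('n')(11), -37), -31024), Function('R')(-49)) = Add(Add(9, -31024), 266) = Add(-31015, 266) = -30749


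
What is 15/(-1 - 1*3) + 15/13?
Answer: -135/52 ≈ -2.5962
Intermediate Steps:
15/(-1 - 1*3) + 15/13 = 15/(-1 - 3) + 15*(1/13) = 15/(-4) + 15/13 = 15*(-1/4) + 15/13 = -15/4 + 15/13 = -135/52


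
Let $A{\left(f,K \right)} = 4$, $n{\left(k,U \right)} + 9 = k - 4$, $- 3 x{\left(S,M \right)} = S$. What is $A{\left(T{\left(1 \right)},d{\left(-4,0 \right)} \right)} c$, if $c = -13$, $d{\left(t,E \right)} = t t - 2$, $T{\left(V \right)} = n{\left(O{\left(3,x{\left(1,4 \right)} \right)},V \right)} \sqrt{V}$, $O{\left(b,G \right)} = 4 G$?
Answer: $-52$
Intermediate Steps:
$x{\left(S,M \right)} = - \frac{S}{3}$
$n{\left(k,U \right)} = -13 + k$ ($n{\left(k,U \right)} = -9 + \left(k - 4\right) = -9 + \left(-4 + k\right) = -13 + k$)
$T{\left(V \right)} = - \frac{43 \sqrt{V}}{3}$ ($T{\left(V \right)} = \left(-13 + 4 \left(\left(- \frac{1}{3}\right) 1\right)\right) \sqrt{V} = \left(-13 + 4 \left(- \frac{1}{3}\right)\right) \sqrt{V} = \left(-13 - \frac{4}{3}\right) \sqrt{V} = - \frac{43 \sqrt{V}}{3}$)
$d{\left(t,E \right)} = -2 + t^{2}$ ($d{\left(t,E \right)} = t^{2} - 2 = -2 + t^{2}$)
$A{\left(T{\left(1 \right)},d{\left(-4,0 \right)} \right)} c = 4 \left(-13\right) = -52$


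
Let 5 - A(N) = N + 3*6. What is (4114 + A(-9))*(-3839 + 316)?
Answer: -14479530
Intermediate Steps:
A(N) = -13 - N (A(N) = 5 - (N + 3*6) = 5 - (N + 18) = 5 - (18 + N) = 5 + (-18 - N) = -13 - N)
(4114 + A(-9))*(-3839 + 316) = (4114 + (-13 - 1*(-9)))*(-3839 + 316) = (4114 + (-13 + 9))*(-3523) = (4114 - 4)*(-3523) = 4110*(-3523) = -14479530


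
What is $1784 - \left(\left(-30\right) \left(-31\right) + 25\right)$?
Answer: $829$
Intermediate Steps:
$1784 - \left(\left(-30\right) \left(-31\right) + 25\right) = 1784 - \left(930 + 25\right) = 1784 - 955 = 829$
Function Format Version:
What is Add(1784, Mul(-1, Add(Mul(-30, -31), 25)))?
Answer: 829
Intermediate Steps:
Add(1784, Mul(-1, Add(Mul(-30, -31), 25))) = Add(1784, Mul(-1, Add(930, 25))) = Add(1784, Mul(-1, 955)) = Add(1784, -955) = 829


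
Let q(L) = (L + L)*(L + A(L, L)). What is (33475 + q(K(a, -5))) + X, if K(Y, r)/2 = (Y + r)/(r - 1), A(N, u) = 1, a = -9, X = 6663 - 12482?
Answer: 249380/9 ≈ 27709.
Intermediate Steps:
X = -5819
K(Y, r) = 2*(Y + r)/(-1 + r) (K(Y, r) = 2*((Y + r)/(r - 1)) = 2*((Y + r)/(-1 + r)) = 2*(Y + r)/(-1 + r))
q(L) = 2*L*(1 + L) (q(L) = (L + L)*(L + 1) = (2*L)*(1 + L) = 2*L*(1 + L))
(33475 + q(K(a, -5))) + X = (33475 + 2*(2*(-9 - 5)/(-1 - 5))*(1 + 2*(-9 - 5)/(-1 - 5))) - 5819 = (33475 + 2*(2*(-14)/(-6))*(1 + 2*(-14)/(-6))) - 5819 = (33475 + 2*(2*(-1/6)*(-14))*(1 + 2*(-1/6)*(-14))) - 5819 = (33475 + 2*(14/3)*(1 + 14/3)) - 5819 = (33475 + 2*(14/3)*(17/3)) - 5819 = (33475 + 476/9) - 5819 = 301751/9 - 5819 = 249380/9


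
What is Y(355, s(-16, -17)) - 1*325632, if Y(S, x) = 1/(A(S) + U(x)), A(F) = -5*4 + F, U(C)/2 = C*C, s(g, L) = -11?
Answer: -187889663/577 ≈ -3.2563e+5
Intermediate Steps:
U(C) = 2*C² (U(C) = 2*(C*C) = 2*C²)
A(F) = -20 + F
Y(S, x) = 1/(-20 + S + 2*x²) (Y(S, x) = 1/((-20 + S) + 2*x²) = 1/(-20 + S + 2*x²))
Y(355, s(-16, -17)) - 1*325632 = 1/(-20 + 355 + 2*(-11)²) - 1*325632 = 1/(-20 + 355 + 2*121) - 325632 = 1/(-20 + 355 + 242) - 325632 = 1/577 - 325632 = -187889663/577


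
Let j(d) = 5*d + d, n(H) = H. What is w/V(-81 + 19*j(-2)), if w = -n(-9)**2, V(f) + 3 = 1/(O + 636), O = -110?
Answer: 42606/1577 ≈ 27.017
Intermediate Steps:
j(d) = 6*d
V(f) = -1577/526 (V(f) = -3 + 1/(-110 + 636) = -3 + 1/526 = -1577/526)
w = -81 (w = -1*(-9)**2 = -1*81 = -81)
w/V(-81 + 19*j(-2)) = -81/(-1577/526) = -81*(-526/1577) = 42606/1577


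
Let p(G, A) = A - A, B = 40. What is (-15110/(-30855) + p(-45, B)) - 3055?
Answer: -18849383/6171 ≈ -3054.5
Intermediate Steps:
p(G, A) = 0
(-15110/(-30855) + p(-45, B)) - 3055 = (-15110/(-30855) + 0) - 3055 = (-15110*(-1/30855) + 0) - 3055 = (3022/6171 + 0) - 3055 = 3022/6171 - 3055 = -18849383/6171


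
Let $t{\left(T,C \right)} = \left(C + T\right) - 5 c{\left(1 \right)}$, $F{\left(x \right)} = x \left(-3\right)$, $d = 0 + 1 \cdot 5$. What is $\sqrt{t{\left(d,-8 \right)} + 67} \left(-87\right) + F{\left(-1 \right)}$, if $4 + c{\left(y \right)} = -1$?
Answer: $3 - 87 \sqrt{89} \approx -817.76$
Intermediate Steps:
$c{\left(y \right)} = -5$ ($c{\left(y \right)} = -4 - 1 = -5$)
$d = 5$ ($d = 0 + 5 = 5$)
$F{\left(x \right)} = - 3 x$
$t{\left(T,C \right)} = 25 + C + T$ ($t{\left(T,C \right)} = \left(C + T\right) - -25 = \left(C + T\right) + 25 = 25 + C + T$)
$\sqrt{t{\left(d,-8 \right)} + 67} \left(-87\right) + F{\left(-1 \right)} = \sqrt{\left(25 - 8 + 5\right) + 67} \left(-87\right) - -3 = \sqrt{22 + 67} \left(-87\right) + 3 = \sqrt{89} \left(-87\right) + 3 = - 87 \sqrt{89} + 3 = 3 - 87 \sqrt{89}$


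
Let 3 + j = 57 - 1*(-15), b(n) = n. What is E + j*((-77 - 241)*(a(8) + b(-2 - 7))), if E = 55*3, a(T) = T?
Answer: 22107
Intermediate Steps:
j = 69 (j = -3 + (57 - 1*(-15)) = -3 + (57 + 15) = -3 + 72 = 69)
E = 165
E + j*((-77 - 241)*(a(8) + b(-2 - 7))) = 165 + 69*((-77 - 241)*(8 + (-2 - 7))) = 165 + 69*(-318*(8 - 9)) = 165 + 69*(-318*(-1)) = 165 + 69*318 = 165 + 21942 = 22107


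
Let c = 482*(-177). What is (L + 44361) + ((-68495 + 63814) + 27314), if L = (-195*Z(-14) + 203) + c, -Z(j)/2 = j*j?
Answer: 58323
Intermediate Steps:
Z(j) = -2*j² (Z(j) = -2*j*j = -2*j²)
c = -85314
L = -8671 (L = (-(-390)*(-14)² + 203) - 85314 = (-(-390)*196 + 203) - 85314 = (-195*(-392) + 203) - 85314 = (76440 + 203) - 85314 = 76643 - 85314 = -8671)
(L + 44361) + ((-68495 + 63814) + 27314) = (-8671 + 44361) + ((-68495 + 63814) + 27314) = 35690 + (-4681 + 27314) = 35690 + 22633 = 58323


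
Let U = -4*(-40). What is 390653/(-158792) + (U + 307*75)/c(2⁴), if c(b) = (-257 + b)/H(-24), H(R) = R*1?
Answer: 88264073107/38268872 ≈ 2306.4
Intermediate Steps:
U = 160
H(R) = R
c(b) = 257/24 - b/24 (c(b) = (-257 + b)/(-24) = (-257 + b)*(-1/24) = 257/24 - b/24)
390653/(-158792) + (U + 307*75)/c(2⁴) = 390653/(-158792) + (160 + 307*75)/(257/24 - 1/24*2⁴) = 390653*(-1/158792) + (160 + 23025)/(257/24 - 1/24*16) = -390653/158792 + 23185/(257/24 - ⅔) = -390653/158792 + 23185/(241/24) = -390653/158792 + 23185*(24/241) = -390653/158792 + 556440/241 = 88264073107/38268872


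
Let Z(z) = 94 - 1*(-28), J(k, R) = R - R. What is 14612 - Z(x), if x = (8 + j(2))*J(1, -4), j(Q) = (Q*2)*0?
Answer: 14490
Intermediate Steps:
j(Q) = 0 (j(Q) = (2*Q)*0 = 0)
J(k, R) = 0
x = 0 (x = (8 + 0)*0 = 8*0 = 0)
Z(z) = 122 (Z(z) = 94 + 28 = 122)
14612 - Z(x) = 14612 - 1*122 = 14612 - 122 = 14490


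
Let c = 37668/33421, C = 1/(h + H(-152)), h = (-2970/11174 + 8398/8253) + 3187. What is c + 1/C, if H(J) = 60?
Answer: 5006606671238446/1541025967131 ≈ 3248.9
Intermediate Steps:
h = 146985675478/46109511 (h = (-2970*1/11174 + 8398*(1/8253)) + 3187 = (-1485/5587 + 8398/8253) + 3187 = 34663921/46109511 + 3187 = 146985675478/46109511 ≈ 3187.8)
C = 46109511/149752246138 (C = 1/(146985675478/46109511 + 60) = 1/(149752246138/46109511) = 46109511/149752246138 ≈ 0.00030791)
c = 37668/33421 (c = 37668*(1/33421) = 37668/33421 ≈ 1.1271)
c + 1/C = 37668/33421 + 1/(46109511/149752246138) = 37668/33421 + 149752246138/46109511 = 5006606671238446/1541025967131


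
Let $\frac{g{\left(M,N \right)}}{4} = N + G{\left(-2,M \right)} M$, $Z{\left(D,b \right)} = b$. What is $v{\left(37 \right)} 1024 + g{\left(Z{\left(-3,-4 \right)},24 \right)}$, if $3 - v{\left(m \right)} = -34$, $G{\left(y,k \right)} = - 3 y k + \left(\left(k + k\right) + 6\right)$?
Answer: $38400$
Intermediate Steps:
$G{\left(y,k \right)} = 6 + 2 k - 3 k y$ ($G{\left(y,k \right)} = - 3 k y + \left(2 k + 6\right) = - 3 k y + \left(6 + 2 k\right) = 6 + 2 k - 3 k y$)
$g{\left(M,N \right)} = 4 N + 4 M \left(6 + 8 M\right)$ ($g{\left(M,N \right)} = 4 \left(N + \left(6 + 2 M - 3 M \left(-2\right)\right) M\right) = 4 \left(N + \left(6 + 2 M + 6 M\right) M\right) = 4 \left(N + \left(6 + 8 M\right) M\right) = 4 \left(N + M \left(6 + 8 M\right)\right) = 4 N + 4 M \left(6 + 8 M\right)$)
$v{\left(m \right)} = 37$ ($v{\left(m \right)} = 3 - -34 = 3 + 34 = 37$)
$v{\left(37 \right)} 1024 + g{\left(Z{\left(-3,-4 \right)},24 \right)} = 37 \cdot 1024 + \left(4 \cdot 24 + 8 \left(-4\right) \left(3 + 4 \left(-4\right)\right)\right) = 37888 + \left(96 + 8 \left(-4\right) \left(3 - 16\right)\right) = 37888 + \left(96 + 8 \left(-4\right) \left(-13\right)\right) = 37888 + \left(96 + 416\right) = 37888 + 512 = 38400$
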